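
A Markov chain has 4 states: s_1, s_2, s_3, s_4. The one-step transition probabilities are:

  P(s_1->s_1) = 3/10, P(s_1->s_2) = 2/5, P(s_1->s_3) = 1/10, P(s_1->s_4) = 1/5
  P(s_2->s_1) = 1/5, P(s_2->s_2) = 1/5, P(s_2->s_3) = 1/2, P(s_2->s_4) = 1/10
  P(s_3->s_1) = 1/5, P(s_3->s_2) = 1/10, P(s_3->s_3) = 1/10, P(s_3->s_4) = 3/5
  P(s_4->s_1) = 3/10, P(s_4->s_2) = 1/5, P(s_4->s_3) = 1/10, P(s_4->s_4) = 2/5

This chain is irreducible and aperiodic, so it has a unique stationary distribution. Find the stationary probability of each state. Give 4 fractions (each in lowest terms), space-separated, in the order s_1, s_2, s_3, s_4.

Answer: 275/1068 62/267 103/534 113/356

Derivation:
The stationary distribution satisfies pi = pi * P, i.e.:
  pi_s_1 = 3/10*pi_s_1 + 1/5*pi_s_2 + 1/5*pi_s_3 + 3/10*pi_s_4
  pi_s_2 = 2/5*pi_s_1 + 1/5*pi_s_2 + 1/10*pi_s_3 + 1/5*pi_s_4
  pi_s_3 = 1/10*pi_s_1 + 1/2*pi_s_2 + 1/10*pi_s_3 + 1/10*pi_s_4
  pi_s_4 = 1/5*pi_s_1 + 1/10*pi_s_2 + 3/5*pi_s_3 + 2/5*pi_s_4
with normalization: pi_s_1 + pi_s_2 + pi_s_3 + pi_s_4 = 1.

Using the first 3 balance equations plus normalization, the linear system A*pi = b is:
  [-7/10, 1/5, 1/5, 3/10] . pi = 0
  [2/5, -4/5, 1/10, 1/5] . pi = 0
  [1/10, 1/2, -9/10, 1/10] . pi = 0
  [1, 1, 1, 1] . pi = 1

Solving yields:
  pi_s_1 = 275/1068
  pi_s_2 = 62/267
  pi_s_3 = 103/534
  pi_s_4 = 113/356

Verification (pi * P):
  275/1068*3/10 + 62/267*1/5 + 103/534*1/5 + 113/356*3/10 = 275/1068 = pi_s_1  (ok)
  275/1068*2/5 + 62/267*1/5 + 103/534*1/10 + 113/356*1/5 = 62/267 = pi_s_2  (ok)
  275/1068*1/10 + 62/267*1/2 + 103/534*1/10 + 113/356*1/10 = 103/534 = pi_s_3  (ok)
  275/1068*1/5 + 62/267*1/10 + 103/534*3/5 + 113/356*2/5 = 113/356 = pi_s_4  (ok)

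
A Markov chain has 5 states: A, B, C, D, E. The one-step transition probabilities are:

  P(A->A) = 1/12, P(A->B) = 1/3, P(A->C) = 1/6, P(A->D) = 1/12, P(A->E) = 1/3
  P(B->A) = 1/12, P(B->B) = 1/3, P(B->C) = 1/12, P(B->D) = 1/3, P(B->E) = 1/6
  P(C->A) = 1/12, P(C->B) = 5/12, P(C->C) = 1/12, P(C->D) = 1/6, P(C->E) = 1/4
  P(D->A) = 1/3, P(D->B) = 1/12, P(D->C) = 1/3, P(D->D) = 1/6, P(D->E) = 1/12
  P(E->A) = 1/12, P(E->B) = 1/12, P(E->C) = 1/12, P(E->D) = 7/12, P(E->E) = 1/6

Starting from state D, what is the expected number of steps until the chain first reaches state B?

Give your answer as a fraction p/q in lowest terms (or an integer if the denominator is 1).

Let h_i = expected steps to first reach B from state i.
Boundary: h_B = 0.
First-step equations for the other states:
  h_A = 1 + 1/12*h_A + 1/3*h_B + 1/6*h_C + 1/12*h_D + 1/3*h_E
  h_C = 1 + 1/12*h_A + 5/12*h_B + 1/12*h_C + 1/6*h_D + 1/4*h_E
  h_D = 1 + 1/3*h_A + 1/12*h_B + 1/3*h_C + 1/6*h_D + 1/12*h_E
  h_E = 1 + 1/12*h_A + 1/12*h_B + 1/12*h_C + 7/12*h_D + 1/6*h_E

Substituting h_B = 0 and rearranging gives the linear system (I - Q) h = 1:
  [11/12, -1/6, -1/12, -1/3] . (h_A, h_C, h_D, h_E) = 1
  [-1/12, 11/12, -1/6, -1/4] . (h_A, h_C, h_D, h_E) = 1
  [-1/3, -1/3, 5/6, -1/12] . (h_A, h_C, h_D, h_E) = 1
  [-1/12, -1/12, -7/12, 5/6] . (h_A, h_C, h_D, h_E) = 1

Solving yields:
  h_A = 26472/6203
  h_C = 24192/6203
  h_D = 31140/6203
  h_E = 34308/6203

Starting state is D, so the expected hitting time is h_D = 31140/6203.

Answer: 31140/6203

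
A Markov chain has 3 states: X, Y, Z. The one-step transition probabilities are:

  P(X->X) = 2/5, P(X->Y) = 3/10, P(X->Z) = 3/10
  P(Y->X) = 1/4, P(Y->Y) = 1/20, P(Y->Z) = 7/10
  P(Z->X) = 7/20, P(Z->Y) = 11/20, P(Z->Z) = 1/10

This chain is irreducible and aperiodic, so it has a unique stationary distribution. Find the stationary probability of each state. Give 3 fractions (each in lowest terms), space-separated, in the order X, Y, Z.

The stationary distribution satisfies pi = pi * P, i.e.:
  pi_X = 2/5*pi_X + 1/4*pi_Y + 7/20*pi_Z
  pi_Y = 3/10*pi_X + 1/20*pi_Y + 11/20*pi_Z
  pi_Z = 3/10*pi_X + 7/10*pi_Y + 1/10*pi_Z
with normalization: pi_X + pi_Y + pi_Z = 1.

Using the first 2 balance equations plus normalization, the linear system A*pi = b is:
  [-3/5, 1/4, 7/20] . pi = 0
  [3/10, -19/20, 11/20] . pi = 0
  [1, 1, 1] . pi = 1

Solving yields:
  pi_X = 47/140
  pi_Y = 87/280
  pi_Z = 99/280

Verification (pi * P):
  47/140*2/5 + 87/280*1/4 + 99/280*7/20 = 47/140 = pi_X  (ok)
  47/140*3/10 + 87/280*1/20 + 99/280*11/20 = 87/280 = pi_Y  (ok)
  47/140*3/10 + 87/280*7/10 + 99/280*1/10 = 99/280 = pi_Z  (ok)

Answer: 47/140 87/280 99/280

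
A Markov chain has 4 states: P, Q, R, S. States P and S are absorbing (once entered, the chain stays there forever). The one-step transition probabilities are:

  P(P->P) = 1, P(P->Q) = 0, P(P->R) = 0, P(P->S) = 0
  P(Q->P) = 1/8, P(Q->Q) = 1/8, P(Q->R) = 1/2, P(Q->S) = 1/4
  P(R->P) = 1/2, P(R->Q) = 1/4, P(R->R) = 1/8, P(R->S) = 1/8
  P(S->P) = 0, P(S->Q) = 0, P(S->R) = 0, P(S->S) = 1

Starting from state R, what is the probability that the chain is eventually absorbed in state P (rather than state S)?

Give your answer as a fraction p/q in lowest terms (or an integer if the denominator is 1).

Answer: 30/41

Derivation:
Let a_i = P(absorbed in P | start in state i).
Boundary conditions: a_P = 1, a_S = 0.
For each transient state i, a_i = sum_j P(i->j) * a_j:
  a_Q = 1/8*a_P + 1/8*a_Q + 1/2*a_R + 1/4*a_S
  a_R = 1/2*a_P + 1/4*a_Q + 1/8*a_R + 1/8*a_S

Substituting a_P = 1 and a_S = 0, rearrange to (I - Q) a = r where r[i] = P(i -> P):
  [7/8, -1/2] . (a_Q, a_R) = 1/8
  [-1/4, 7/8] . (a_Q, a_R) = 1/2

Solving yields:
  a_Q = 23/41
  a_R = 30/41

Starting state is R, so the absorption probability is a_R = 30/41.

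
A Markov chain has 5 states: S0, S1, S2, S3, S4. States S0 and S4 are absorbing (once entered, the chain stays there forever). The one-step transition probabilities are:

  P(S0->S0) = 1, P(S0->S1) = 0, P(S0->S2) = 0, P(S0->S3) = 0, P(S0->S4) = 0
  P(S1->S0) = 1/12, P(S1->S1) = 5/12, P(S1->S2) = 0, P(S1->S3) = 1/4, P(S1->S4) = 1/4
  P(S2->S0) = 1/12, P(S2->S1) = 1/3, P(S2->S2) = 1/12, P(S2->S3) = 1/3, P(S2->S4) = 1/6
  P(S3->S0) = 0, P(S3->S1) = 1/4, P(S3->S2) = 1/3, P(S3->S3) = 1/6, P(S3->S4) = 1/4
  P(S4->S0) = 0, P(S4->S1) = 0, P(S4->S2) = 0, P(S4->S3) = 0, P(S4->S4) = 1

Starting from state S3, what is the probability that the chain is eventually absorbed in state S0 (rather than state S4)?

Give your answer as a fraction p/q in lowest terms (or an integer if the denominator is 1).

Let a_i = P(absorbed in S0 | start in state i).
Boundary conditions: a_S0 = 1, a_S4 = 0.
For each transient state i, a_i = sum_j P(i->j) * a_j:
  a_S1 = 1/12*a_S0 + 5/12*a_S1 + 0*a_S2 + 1/4*a_S3 + 1/4*a_S4
  a_S2 = 1/12*a_S0 + 1/3*a_S1 + 1/12*a_S2 + 1/3*a_S3 + 1/6*a_S4
  a_S3 = 0*a_S0 + 1/4*a_S1 + 1/3*a_S2 + 1/6*a_S3 + 1/4*a_S4

Substituting a_S0 = 1 and a_S4 = 0, rearrange to (I - Q) a = r where r[i] = P(i -> S0):
  [7/12, 0, -1/4] . (a_S1, a_S2, a_S3) = 1/12
  [-1/3, 11/12, -1/3] . (a_S1, a_S2, a_S3) = 1/12
  [-1/4, -1/3, 5/6] . (a_S1, a_S2, a_S3) = 0

Solving yields:
  a_S1 = 106/511
  a_S2 = 113/511
  a_S3 = 11/73

Starting state is S3, so the absorption probability is a_S3 = 11/73.

Answer: 11/73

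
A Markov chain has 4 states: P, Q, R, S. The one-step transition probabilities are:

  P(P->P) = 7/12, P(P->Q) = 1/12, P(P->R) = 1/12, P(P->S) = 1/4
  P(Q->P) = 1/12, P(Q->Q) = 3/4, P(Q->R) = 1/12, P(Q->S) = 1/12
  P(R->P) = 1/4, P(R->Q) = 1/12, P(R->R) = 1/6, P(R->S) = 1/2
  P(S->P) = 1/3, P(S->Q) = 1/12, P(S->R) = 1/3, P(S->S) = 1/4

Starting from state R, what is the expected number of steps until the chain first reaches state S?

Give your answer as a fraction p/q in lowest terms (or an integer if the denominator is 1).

Let h_i = expected steps to first reach S from state i.
Boundary: h_S = 0.
First-step equations for the other states:
  h_P = 1 + 7/12*h_P + 1/12*h_Q + 1/12*h_R + 1/4*h_S
  h_Q = 1 + 1/12*h_P + 3/4*h_Q + 1/12*h_R + 1/12*h_S
  h_R = 1 + 1/4*h_P + 1/12*h_Q + 1/6*h_R + 1/2*h_S

Substituting h_S = 0 and rearranging gives the linear system (I - Q) h = 1:
  [5/12, -1/12, -1/12] . (h_P, h_Q, h_R) = 1
  [-1/12, 1/4, -1/12] . (h_P, h_Q, h_R) = 1
  [-1/4, -1/12, 5/6] . (h_P, h_Q, h_R) = 1

Solving yields:
  h_P = 264/61
  h_Q = 396/61
  h_R = 192/61

Starting state is R, so the expected hitting time is h_R = 192/61.

Answer: 192/61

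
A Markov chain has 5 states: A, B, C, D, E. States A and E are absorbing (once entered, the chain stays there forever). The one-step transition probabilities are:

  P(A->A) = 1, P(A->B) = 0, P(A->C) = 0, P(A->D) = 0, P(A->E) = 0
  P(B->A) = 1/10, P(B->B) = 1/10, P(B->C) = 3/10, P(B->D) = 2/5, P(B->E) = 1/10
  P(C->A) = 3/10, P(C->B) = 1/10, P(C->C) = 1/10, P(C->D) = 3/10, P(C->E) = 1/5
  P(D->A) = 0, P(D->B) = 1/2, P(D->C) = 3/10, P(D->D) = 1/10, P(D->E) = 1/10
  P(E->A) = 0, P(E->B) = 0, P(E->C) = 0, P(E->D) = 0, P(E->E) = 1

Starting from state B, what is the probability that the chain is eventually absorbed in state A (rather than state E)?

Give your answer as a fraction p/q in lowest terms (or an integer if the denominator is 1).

Answer: 63/128

Derivation:
Let a_i = P(absorbed in A | start in state i).
Boundary conditions: a_A = 1, a_E = 0.
For each transient state i, a_i = sum_j P(i->j) * a_j:
  a_B = 1/10*a_A + 1/10*a_B + 3/10*a_C + 2/5*a_D + 1/10*a_E
  a_C = 3/10*a_A + 1/10*a_B + 1/10*a_C + 3/10*a_D + 1/5*a_E
  a_D = 0*a_A + 1/2*a_B + 3/10*a_C + 1/10*a_D + 1/10*a_E

Substituting a_A = 1 and a_E = 0, rearrange to (I - Q) a = r where r[i] = P(i -> A):
  [9/10, -3/10, -2/5] . (a_B, a_C, a_D) = 1/10
  [-1/10, 9/10, -3/10] . (a_B, a_C, a_D) = 3/10
  [-1/2, -3/10, 9/10] . (a_B, a_C, a_D) = 0

Solving yields:
  a_B = 63/128
  a_C = 69/128
  a_D = 29/64

Starting state is B, so the absorption probability is a_B = 63/128.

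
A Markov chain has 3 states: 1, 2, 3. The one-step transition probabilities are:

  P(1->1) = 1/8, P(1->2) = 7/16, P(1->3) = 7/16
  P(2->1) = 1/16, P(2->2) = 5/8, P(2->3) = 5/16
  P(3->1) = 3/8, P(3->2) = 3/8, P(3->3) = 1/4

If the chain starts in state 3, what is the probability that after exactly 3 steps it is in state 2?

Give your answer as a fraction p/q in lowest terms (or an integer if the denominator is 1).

Computing P^3 by repeated multiplication:
P^1 =
  1: [1/8, 7/16, 7/16]
  2: [1/16, 5/8, 5/16]
  3: [3/8, 3/8, 1/4]
P^2 =
  1: [53/256, 63/128, 77/256]
  2: [21/128, 137/256, 77/256]
  3: [21/128, 63/128, 11/32]
P^3 =
  1: [347/2048, 2093/4096, 1309/4096]
  2: [683/4096, 1063/2048, 1287/4096]
  3: [369/2048, 1041/2048, 319/1024]

(P^3)[3 -> 2] = 1041/2048

Answer: 1041/2048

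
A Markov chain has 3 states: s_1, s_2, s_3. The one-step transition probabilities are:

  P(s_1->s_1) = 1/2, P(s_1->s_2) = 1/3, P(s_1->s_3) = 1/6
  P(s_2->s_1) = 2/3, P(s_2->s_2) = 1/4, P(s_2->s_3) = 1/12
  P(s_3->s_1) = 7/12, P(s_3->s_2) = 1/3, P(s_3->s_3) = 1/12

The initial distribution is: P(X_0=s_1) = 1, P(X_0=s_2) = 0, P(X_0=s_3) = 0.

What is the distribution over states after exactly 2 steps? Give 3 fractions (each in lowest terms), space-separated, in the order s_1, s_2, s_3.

Answer: 41/72 11/36 1/8

Derivation:
Propagating the distribution step by step (d_{t+1} = d_t * P):
d_0 = (s_1=1, s_2=0, s_3=0)
  d_1[s_1] = 1*1/2 + 0*2/3 + 0*7/12 = 1/2
  d_1[s_2] = 1*1/3 + 0*1/4 + 0*1/3 = 1/3
  d_1[s_3] = 1*1/6 + 0*1/12 + 0*1/12 = 1/6
d_1 = (s_1=1/2, s_2=1/3, s_3=1/6)
  d_2[s_1] = 1/2*1/2 + 1/3*2/3 + 1/6*7/12 = 41/72
  d_2[s_2] = 1/2*1/3 + 1/3*1/4 + 1/6*1/3 = 11/36
  d_2[s_3] = 1/2*1/6 + 1/3*1/12 + 1/6*1/12 = 1/8
d_2 = (s_1=41/72, s_2=11/36, s_3=1/8)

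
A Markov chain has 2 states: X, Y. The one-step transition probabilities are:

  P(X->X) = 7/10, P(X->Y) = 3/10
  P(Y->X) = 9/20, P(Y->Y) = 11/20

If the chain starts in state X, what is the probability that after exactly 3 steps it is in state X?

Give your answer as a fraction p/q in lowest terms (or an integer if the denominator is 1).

Answer: 97/160

Derivation:
Computing P^3 by repeated multiplication:
P^1 =
  X: [7/10, 3/10]
  Y: [9/20, 11/20]
P^2 =
  X: [5/8, 3/8]
  Y: [9/16, 7/16]
P^3 =
  X: [97/160, 63/160]
  Y: [189/320, 131/320]

(P^3)[X -> X] = 97/160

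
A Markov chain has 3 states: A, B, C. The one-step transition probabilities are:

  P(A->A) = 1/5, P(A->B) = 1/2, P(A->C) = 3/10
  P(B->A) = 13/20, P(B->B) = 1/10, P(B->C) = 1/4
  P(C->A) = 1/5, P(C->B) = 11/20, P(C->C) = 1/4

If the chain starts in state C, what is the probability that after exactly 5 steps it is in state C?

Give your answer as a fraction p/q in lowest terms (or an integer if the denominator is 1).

Computing P^5 by repeated multiplication:
P^1 =
  A: [1/5, 1/2, 3/10]
  B: [13/20, 1/10, 1/4]
  C: [1/5, 11/20, 1/4]
P^2 =
  A: [17/40, 63/200, 13/50]
  B: [49/200, 189/400, 113/400]
  C: [179/400, 117/400, 13/50]
P^3 =
  A: [1367/4000, 387/1000, 217/800]
  B: [3301/8000, 2601/8000, 1049/4000]
  C: [2653/8000, 99/250, 2179/8000]
P^4 =
  A: [7483/20000, 28701/80000, 21367/80000]
  B: [55409/160000, 6129/16000, 43301/160000]
  C: [1891/5000, 11367/32000, 42653/160000]
P^5 =
  A: [578309/1600000, 591759/1600000, 107483/400000]
  B: [119161/320000, 1152981/3200000, 855409/3200000]
  C: [230303/640000, 1187973/3200000, 26891/100000]

(P^5)[C -> C] = 26891/100000

Answer: 26891/100000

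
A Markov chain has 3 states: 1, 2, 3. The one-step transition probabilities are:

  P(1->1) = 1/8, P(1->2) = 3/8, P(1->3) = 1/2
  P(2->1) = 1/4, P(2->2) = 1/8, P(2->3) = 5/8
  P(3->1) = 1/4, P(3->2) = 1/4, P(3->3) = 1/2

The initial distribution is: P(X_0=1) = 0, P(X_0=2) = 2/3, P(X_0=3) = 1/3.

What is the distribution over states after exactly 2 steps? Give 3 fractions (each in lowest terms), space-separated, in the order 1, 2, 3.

Answer: 7/32 25/96 25/48

Derivation:
Propagating the distribution step by step (d_{t+1} = d_t * P):
d_0 = (1=0, 2=2/3, 3=1/3)
  d_1[1] = 0*1/8 + 2/3*1/4 + 1/3*1/4 = 1/4
  d_1[2] = 0*3/8 + 2/3*1/8 + 1/3*1/4 = 1/6
  d_1[3] = 0*1/2 + 2/3*5/8 + 1/3*1/2 = 7/12
d_1 = (1=1/4, 2=1/6, 3=7/12)
  d_2[1] = 1/4*1/8 + 1/6*1/4 + 7/12*1/4 = 7/32
  d_2[2] = 1/4*3/8 + 1/6*1/8 + 7/12*1/4 = 25/96
  d_2[3] = 1/4*1/2 + 1/6*5/8 + 7/12*1/2 = 25/48
d_2 = (1=7/32, 2=25/96, 3=25/48)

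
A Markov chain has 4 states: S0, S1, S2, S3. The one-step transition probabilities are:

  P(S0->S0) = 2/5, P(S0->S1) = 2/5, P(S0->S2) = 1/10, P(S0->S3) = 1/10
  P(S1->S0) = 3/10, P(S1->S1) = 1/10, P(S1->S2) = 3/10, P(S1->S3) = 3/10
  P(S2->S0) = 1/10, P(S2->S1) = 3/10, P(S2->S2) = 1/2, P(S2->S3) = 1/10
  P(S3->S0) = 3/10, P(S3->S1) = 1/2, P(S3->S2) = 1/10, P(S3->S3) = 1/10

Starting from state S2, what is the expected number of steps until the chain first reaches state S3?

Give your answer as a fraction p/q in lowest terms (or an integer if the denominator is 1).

Answer: 410/63

Derivation:
Let h_i = expected steps to first reach S3 from state i.
Boundary: h_S3 = 0.
First-step equations for the other states:
  h_S0 = 1 + 2/5*h_S0 + 2/5*h_S1 + 1/10*h_S2 + 1/10*h_S3
  h_S1 = 1 + 3/10*h_S0 + 1/10*h_S1 + 3/10*h_S2 + 3/10*h_S3
  h_S2 = 1 + 1/10*h_S0 + 3/10*h_S1 + 1/2*h_S2 + 1/10*h_S3

Substituting h_S3 = 0 and rearranging gives the linear system (I - Q) h = 1:
  [3/5, -2/5, -1/10] . (h_S0, h_S1, h_S2) = 1
  [-3/10, 9/10, -3/10] . (h_S0, h_S1, h_S2) = 1
  [-1/10, -3/10, 1/2] . (h_S0, h_S1, h_S2) = 1

Solving yields:
  h_S0 = 400/63
  h_S1 = 340/63
  h_S2 = 410/63

Starting state is S2, so the expected hitting time is h_S2 = 410/63.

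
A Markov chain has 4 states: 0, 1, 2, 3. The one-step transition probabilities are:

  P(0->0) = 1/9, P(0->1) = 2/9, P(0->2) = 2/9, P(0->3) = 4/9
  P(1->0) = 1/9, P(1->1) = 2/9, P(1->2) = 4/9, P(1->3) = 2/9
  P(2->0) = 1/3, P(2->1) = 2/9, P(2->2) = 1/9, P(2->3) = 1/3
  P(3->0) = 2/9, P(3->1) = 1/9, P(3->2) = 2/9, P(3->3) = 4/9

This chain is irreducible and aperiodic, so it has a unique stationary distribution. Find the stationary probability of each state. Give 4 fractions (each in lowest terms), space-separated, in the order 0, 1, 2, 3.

The stationary distribution satisfies pi = pi * P, i.e.:
  pi_0 = 1/9*pi_0 + 1/9*pi_1 + 1/3*pi_2 + 2/9*pi_3
  pi_1 = 2/9*pi_0 + 2/9*pi_1 + 2/9*pi_2 + 1/9*pi_3
  pi_2 = 2/9*pi_0 + 4/9*pi_1 + 1/9*pi_2 + 2/9*pi_3
  pi_3 = 4/9*pi_0 + 2/9*pi_1 + 1/3*pi_2 + 4/9*pi_3
with normalization: pi_0 + pi_1 + pi_2 + pi_3 = 1.

Using the first 3 balance equations plus normalization, the linear system A*pi = b is:
  [-8/9, 1/9, 1/3, 2/9] . pi = 0
  [2/9, -7/9, 2/9, 1/9] . pi = 0
  [2/9, 4/9, -8/9, 2/9] . pi = 0
  [1, 1, 1, 1] . pi = 1

Solving yields:
  pi_0 = 81/394
  pi_1 = 71/394
  pi_2 = 93/394
  pi_3 = 149/394

Verification (pi * P):
  81/394*1/9 + 71/394*1/9 + 93/394*1/3 + 149/394*2/9 = 81/394 = pi_0  (ok)
  81/394*2/9 + 71/394*2/9 + 93/394*2/9 + 149/394*1/9 = 71/394 = pi_1  (ok)
  81/394*2/9 + 71/394*4/9 + 93/394*1/9 + 149/394*2/9 = 93/394 = pi_2  (ok)
  81/394*4/9 + 71/394*2/9 + 93/394*1/3 + 149/394*4/9 = 149/394 = pi_3  (ok)

Answer: 81/394 71/394 93/394 149/394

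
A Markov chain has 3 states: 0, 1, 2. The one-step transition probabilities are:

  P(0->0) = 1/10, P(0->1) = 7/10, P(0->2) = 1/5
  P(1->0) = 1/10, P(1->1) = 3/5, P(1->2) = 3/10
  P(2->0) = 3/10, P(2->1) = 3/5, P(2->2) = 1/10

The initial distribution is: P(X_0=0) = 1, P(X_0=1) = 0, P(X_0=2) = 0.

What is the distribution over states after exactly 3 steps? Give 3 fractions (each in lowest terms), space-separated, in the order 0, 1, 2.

Propagating the distribution step by step (d_{t+1} = d_t * P):
d_0 = (0=1, 1=0, 2=0)
  d_1[0] = 1*1/10 + 0*1/10 + 0*3/10 = 1/10
  d_1[1] = 1*7/10 + 0*3/5 + 0*3/5 = 7/10
  d_1[2] = 1*1/5 + 0*3/10 + 0*1/10 = 1/5
d_1 = (0=1/10, 1=7/10, 2=1/5)
  d_2[0] = 1/10*1/10 + 7/10*1/10 + 1/5*3/10 = 7/50
  d_2[1] = 1/10*7/10 + 7/10*3/5 + 1/5*3/5 = 61/100
  d_2[2] = 1/10*1/5 + 7/10*3/10 + 1/5*1/10 = 1/4
d_2 = (0=7/50, 1=61/100, 2=1/4)
  d_3[0] = 7/50*1/10 + 61/100*1/10 + 1/4*3/10 = 3/20
  d_3[1] = 7/50*7/10 + 61/100*3/5 + 1/4*3/5 = 307/500
  d_3[2] = 7/50*1/5 + 61/100*3/10 + 1/4*1/10 = 59/250
d_3 = (0=3/20, 1=307/500, 2=59/250)

Answer: 3/20 307/500 59/250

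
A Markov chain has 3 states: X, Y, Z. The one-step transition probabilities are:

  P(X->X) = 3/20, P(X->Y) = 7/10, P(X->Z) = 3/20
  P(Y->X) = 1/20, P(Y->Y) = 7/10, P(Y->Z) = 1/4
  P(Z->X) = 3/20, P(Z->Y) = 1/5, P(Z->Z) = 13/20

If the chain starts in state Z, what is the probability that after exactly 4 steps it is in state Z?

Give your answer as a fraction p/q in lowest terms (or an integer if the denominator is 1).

Computing P^4 by repeated multiplication:
P^1 =
  X: [3/20, 7/10, 3/20]
  Y: [1/20, 7/10, 1/4]
  Z: [3/20, 1/5, 13/20]
P^2 =
  X: [2/25, 5/8, 59/200]
  Y: [2/25, 23/40, 69/200]
  Z: [13/100, 3/8, 99/200]
P^3 =
  X: [7/80, 221/400, 9/25]
  Y: [37/400, 211/400, 19/50]
  Z: [9/80, 181/400, 87/200]
P^4 =
  X: [379/4000, 13/25, 1541/4000]
  Y: [389/4000, 51/100, 1571/4000]
  Z: [419/4000, 193/400, 1651/4000]

(P^4)[Z -> Z] = 1651/4000

Answer: 1651/4000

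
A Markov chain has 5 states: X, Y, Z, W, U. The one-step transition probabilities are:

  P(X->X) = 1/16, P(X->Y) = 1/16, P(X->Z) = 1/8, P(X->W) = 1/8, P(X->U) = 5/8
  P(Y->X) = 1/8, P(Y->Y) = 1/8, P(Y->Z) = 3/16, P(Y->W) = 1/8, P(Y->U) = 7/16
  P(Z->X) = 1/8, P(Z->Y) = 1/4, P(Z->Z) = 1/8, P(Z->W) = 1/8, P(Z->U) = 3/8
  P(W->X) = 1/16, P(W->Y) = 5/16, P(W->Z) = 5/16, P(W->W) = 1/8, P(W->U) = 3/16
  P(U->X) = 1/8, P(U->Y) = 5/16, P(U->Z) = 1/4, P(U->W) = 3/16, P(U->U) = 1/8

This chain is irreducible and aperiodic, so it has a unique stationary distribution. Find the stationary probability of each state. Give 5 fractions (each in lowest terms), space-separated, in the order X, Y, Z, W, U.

The stationary distribution satisfies pi = pi * P, i.e.:
  pi_X = 1/16*pi_X + 1/8*pi_Y + 1/8*pi_Z + 1/16*pi_W + 1/8*pi_U
  pi_Y = 1/16*pi_X + 1/8*pi_Y + 1/4*pi_Z + 5/16*pi_W + 5/16*pi_U
  pi_Z = 1/8*pi_X + 3/16*pi_Y + 1/8*pi_Z + 5/16*pi_W + 1/4*pi_U
  pi_W = 1/8*pi_X + 1/8*pi_Y + 1/8*pi_Z + 1/8*pi_W + 3/16*pi_U
  pi_U = 5/8*pi_X + 7/16*pi_Y + 3/8*pi_Z + 3/16*pi_W + 1/8*pi_U
with normalization: pi_X + pi_Y + pi_Z + pi_W + pi_U = 1.

Using the first 4 balance equations plus normalization, the linear system A*pi = b is:
  [-15/16, 1/8, 1/8, 1/16, 1/8] . pi = 0
  [1/16, -7/8, 1/4, 5/16, 5/16] . pi = 0
  [1/8, 3/16, -7/8, 5/16, 1/4] . pi = 0
  [1/8, 1/8, 1/8, -7/8, 3/16] . pi = 0
  [1, 1, 1, 1, 1] . pi = 1

Solving yields:
  pi_X = 414/3793
  pi_Y = 870/3793
  pi_Z = 779/3793
  pi_W = 548/3793
  pi_U = 1182/3793

Verification (pi * P):
  414/3793*1/16 + 870/3793*1/8 + 779/3793*1/8 + 548/3793*1/16 + 1182/3793*1/8 = 414/3793 = pi_X  (ok)
  414/3793*1/16 + 870/3793*1/8 + 779/3793*1/4 + 548/3793*5/16 + 1182/3793*5/16 = 870/3793 = pi_Y  (ok)
  414/3793*1/8 + 870/3793*3/16 + 779/3793*1/8 + 548/3793*5/16 + 1182/3793*1/4 = 779/3793 = pi_Z  (ok)
  414/3793*1/8 + 870/3793*1/8 + 779/3793*1/8 + 548/3793*1/8 + 1182/3793*3/16 = 548/3793 = pi_W  (ok)
  414/3793*5/8 + 870/3793*7/16 + 779/3793*3/8 + 548/3793*3/16 + 1182/3793*1/8 = 1182/3793 = pi_U  (ok)

Answer: 414/3793 870/3793 779/3793 548/3793 1182/3793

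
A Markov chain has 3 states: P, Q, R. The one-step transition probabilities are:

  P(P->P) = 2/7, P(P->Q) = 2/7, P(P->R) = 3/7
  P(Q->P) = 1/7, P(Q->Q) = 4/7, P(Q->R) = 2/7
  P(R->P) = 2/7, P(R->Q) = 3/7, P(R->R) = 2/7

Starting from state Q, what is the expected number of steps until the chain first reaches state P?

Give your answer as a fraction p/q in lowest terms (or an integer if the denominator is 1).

Let h_i = expected steps to first reach P from state i.
Boundary: h_P = 0.
First-step equations for the other states:
  h_Q = 1 + 1/7*h_P + 4/7*h_Q + 2/7*h_R
  h_R = 1 + 2/7*h_P + 3/7*h_Q + 2/7*h_R

Substituting h_P = 0 and rearranging gives the linear system (I - Q) h = 1:
  [3/7, -2/7] . (h_Q, h_R) = 1
  [-3/7, 5/7] . (h_Q, h_R) = 1

Solving yields:
  h_Q = 49/9
  h_R = 14/3

Starting state is Q, so the expected hitting time is h_Q = 49/9.

Answer: 49/9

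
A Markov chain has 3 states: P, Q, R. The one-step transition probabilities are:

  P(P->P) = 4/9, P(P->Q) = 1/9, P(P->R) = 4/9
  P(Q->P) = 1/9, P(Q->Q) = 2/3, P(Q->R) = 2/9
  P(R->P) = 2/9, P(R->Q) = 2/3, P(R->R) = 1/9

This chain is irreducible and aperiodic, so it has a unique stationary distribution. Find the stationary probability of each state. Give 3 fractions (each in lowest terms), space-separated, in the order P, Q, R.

Answer: 6/29 16/29 7/29

Derivation:
The stationary distribution satisfies pi = pi * P, i.e.:
  pi_P = 4/9*pi_P + 1/9*pi_Q + 2/9*pi_R
  pi_Q = 1/9*pi_P + 2/3*pi_Q + 2/3*pi_R
  pi_R = 4/9*pi_P + 2/9*pi_Q + 1/9*pi_R
with normalization: pi_P + pi_Q + pi_R = 1.

Using the first 2 balance equations plus normalization, the linear system A*pi = b is:
  [-5/9, 1/9, 2/9] . pi = 0
  [1/9, -1/3, 2/3] . pi = 0
  [1, 1, 1] . pi = 1

Solving yields:
  pi_P = 6/29
  pi_Q = 16/29
  pi_R = 7/29

Verification (pi * P):
  6/29*4/9 + 16/29*1/9 + 7/29*2/9 = 6/29 = pi_P  (ok)
  6/29*1/9 + 16/29*2/3 + 7/29*2/3 = 16/29 = pi_Q  (ok)
  6/29*4/9 + 16/29*2/9 + 7/29*1/9 = 7/29 = pi_R  (ok)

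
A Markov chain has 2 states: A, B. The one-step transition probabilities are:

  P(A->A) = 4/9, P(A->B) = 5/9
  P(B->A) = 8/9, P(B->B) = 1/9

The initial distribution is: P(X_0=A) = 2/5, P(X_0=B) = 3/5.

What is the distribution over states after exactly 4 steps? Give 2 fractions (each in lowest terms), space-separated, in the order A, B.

Propagating the distribution step by step (d_{t+1} = d_t * P):
d_0 = (A=2/5, B=3/5)
  d_1[A] = 2/5*4/9 + 3/5*8/9 = 32/45
  d_1[B] = 2/5*5/9 + 3/5*1/9 = 13/45
d_1 = (A=32/45, B=13/45)
  d_2[A] = 32/45*4/9 + 13/45*8/9 = 232/405
  d_2[B] = 32/45*5/9 + 13/45*1/9 = 173/405
d_2 = (A=232/405, B=173/405)
  d_3[A] = 232/405*4/9 + 173/405*8/9 = 2312/3645
  d_3[B] = 232/405*5/9 + 173/405*1/9 = 1333/3645
d_3 = (A=2312/3645, B=1333/3645)
  d_4[A] = 2312/3645*4/9 + 1333/3645*8/9 = 19912/32805
  d_4[B] = 2312/3645*5/9 + 1333/3645*1/9 = 12893/32805
d_4 = (A=19912/32805, B=12893/32805)

Answer: 19912/32805 12893/32805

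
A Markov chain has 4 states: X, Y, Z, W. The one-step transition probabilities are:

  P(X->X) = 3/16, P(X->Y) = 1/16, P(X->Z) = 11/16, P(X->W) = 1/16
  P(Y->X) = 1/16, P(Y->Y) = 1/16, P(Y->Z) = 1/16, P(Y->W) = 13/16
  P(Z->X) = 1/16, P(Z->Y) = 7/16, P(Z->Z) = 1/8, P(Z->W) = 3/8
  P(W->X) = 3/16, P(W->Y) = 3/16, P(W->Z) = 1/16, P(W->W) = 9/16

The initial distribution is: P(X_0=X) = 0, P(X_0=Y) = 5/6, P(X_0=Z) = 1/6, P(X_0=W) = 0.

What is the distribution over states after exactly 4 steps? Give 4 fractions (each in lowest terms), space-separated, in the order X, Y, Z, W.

Propagating the distribution step by step (d_{t+1} = d_t * P):
d_0 = (X=0, Y=5/6, Z=1/6, W=0)
  d_1[X] = 0*3/16 + 5/6*1/16 + 1/6*1/16 + 0*3/16 = 1/16
  d_1[Y] = 0*1/16 + 5/6*1/16 + 1/6*7/16 + 0*3/16 = 1/8
  d_1[Z] = 0*11/16 + 5/6*1/16 + 1/6*1/8 + 0*1/16 = 7/96
  d_1[W] = 0*1/16 + 5/6*13/16 + 1/6*3/8 + 0*9/16 = 71/96
d_1 = (X=1/16, Y=1/8, Z=7/96, W=71/96)
  d_2[X] = 1/16*3/16 + 1/8*1/16 + 7/96*1/16 + 71/96*3/16 = 125/768
  d_2[Y] = 1/16*1/16 + 1/8*1/16 + 7/96*7/16 + 71/96*3/16 = 35/192
  d_2[Z] = 1/16*11/16 + 1/8*1/16 + 7/96*1/8 + 71/96*1/16 = 163/1536
  d_2[W] = 1/16*1/16 + 1/8*13/16 + 7/96*3/8 + 71/96*9/16 = 281/512
d_2 = (X=125/768, Y=35/192, Z=163/1536, W=281/512)
  d_3[X] = 125/768*3/16 + 35/192*1/16 + 163/1536*1/16 + 281/512*3/16 = 1861/12288
  d_3[Y] = 125/768*1/16 + 35/192*1/16 + 163/1536*7/16 + 281/512*3/16 = 175/1024
  d_3[Z] = 125/768*11/16 + 35/192*1/16 + 163/1536*1/8 + 281/512*1/16 = 4199/24576
  d_3[W] = 125/768*1/16 + 35/192*13/16 + 163/1536*3/8 + 281/512*9/16 = 12455/24576
d_3 = (X=1861/12288, Y=175/1024, Z=4199/24576, W=12455/24576)
  d_4[X] = 1861/12288*3/16 + 175/1024*1/16 + 4199/24576*1/16 + 12455/24576*3/16 = 28465/196608
  d_4[Y] = 1861/12288*1/16 + 175/1024*1/16 + 4199/24576*7/16 + 12455/24576*3/16 = 9335/49152
  d_4[Z] = 1861/12288*11/16 + 175/1024*1/16 + 4199/24576*1/8 + 12455/24576*1/16 = 65995/393216
  d_4[W] = 1861/12288*1/16 + 175/1024*13/16 + 4199/24576*3/8 + 12455/24576*9/16 = 195611/393216
d_4 = (X=28465/196608, Y=9335/49152, Z=65995/393216, W=195611/393216)

Answer: 28465/196608 9335/49152 65995/393216 195611/393216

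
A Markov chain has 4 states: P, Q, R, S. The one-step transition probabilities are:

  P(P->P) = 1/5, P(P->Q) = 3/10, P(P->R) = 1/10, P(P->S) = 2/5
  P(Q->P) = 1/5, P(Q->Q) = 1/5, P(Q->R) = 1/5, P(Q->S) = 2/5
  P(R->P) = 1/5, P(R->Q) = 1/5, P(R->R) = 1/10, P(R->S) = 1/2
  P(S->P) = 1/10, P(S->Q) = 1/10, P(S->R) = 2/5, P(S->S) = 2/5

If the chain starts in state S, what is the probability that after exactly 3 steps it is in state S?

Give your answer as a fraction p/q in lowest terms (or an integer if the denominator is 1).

Answer: 423/1000

Derivation:
Computing P^3 by repeated multiplication:
P^1 =
  P: [1/5, 3/10, 1/10, 2/5]
  Q: [1/5, 1/5, 1/5, 2/5]
  R: [1/5, 1/5, 1/10, 1/2]
  S: [1/10, 1/10, 2/5, 2/5]
P^2 =
  P: [4/25, 9/50, 1/4, 41/100]
  Q: [4/25, 9/50, 6/25, 21/50]
  R: [3/20, 17/100, 27/100, 41/100]
  S: [4/25, 17/100, 23/100, 11/25]
P^3 =
  P: [159/1000, 7/40, 241/1000, 17/40]
  Q: [79/500, 87/500, 61/250, 53/125]
  R: [159/1000, 87/500, 6/25, 427/1000]
  S: [39/250, 43/250, 249/1000, 423/1000]

(P^3)[S -> S] = 423/1000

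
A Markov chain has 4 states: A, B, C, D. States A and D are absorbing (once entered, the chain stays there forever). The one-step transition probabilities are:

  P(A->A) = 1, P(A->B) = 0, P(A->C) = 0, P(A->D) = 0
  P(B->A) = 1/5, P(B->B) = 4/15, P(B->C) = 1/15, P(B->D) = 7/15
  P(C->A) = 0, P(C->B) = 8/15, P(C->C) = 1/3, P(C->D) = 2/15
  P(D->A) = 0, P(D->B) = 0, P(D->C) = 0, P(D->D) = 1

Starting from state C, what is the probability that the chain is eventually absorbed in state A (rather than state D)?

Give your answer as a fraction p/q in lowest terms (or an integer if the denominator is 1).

Let a_i = P(absorbed in A | start in state i).
Boundary conditions: a_A = 1, a_D = 0.
For each transient state i, a_i = sum_j P(i->j) * a_j:
  a_B = 1/5*a_A + 4/15*a_B + 1/15*a_C + 7/15*a_D
  a_C = 0*a_A + 8/15*a_B + 1/3*a_C + 2/15*a_D

Substituting a_A = 1 and a_D = 0, rearrange to (I - Q) a = r where r[i] = P(i -> A):
  [11/15, -1/15] . (a_B, a_C) = 1/5
  [-8/15, 2/3] . (a_B, a_C) = 0

Solving yields:
  a_B = 5/17
  a_C = 4/17

Starting state is C, so the absorption probability is a_C = 4/17.

Answer: 4/17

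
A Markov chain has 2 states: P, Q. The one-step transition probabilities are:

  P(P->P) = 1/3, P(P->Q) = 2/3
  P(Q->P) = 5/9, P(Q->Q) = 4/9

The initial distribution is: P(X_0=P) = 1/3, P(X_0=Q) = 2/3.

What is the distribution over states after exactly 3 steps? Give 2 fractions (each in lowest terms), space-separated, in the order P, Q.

Answer: 997/2187 1190/2187

Derivation:
Propagating the distribution step by step (d_{t+1} = d_t * P):
d_0 = (P=1/3, Q=2/3)
  d_1[P] = 1/3*1/3 + 2/3*5/9 = 13/27
  d_1[Q] = 1/3*2/3 + 2/3*4/9 = 14/27
d_1 = (P=13/27, Q=14/27)
  d_2[P] = 13/27*1/3 + 14/27*5/9 = 109/243
  d_2[Q] = 13/27*2/3 + 14/27*4/9 = 134/243
d_2 = (P=109/243, Q=134/243)
  d_3[P] = 109/243*1/3 + 134/243*5/9 = 997/2187
  d_3[Q] = 109/243*2/3 + 134/243*4/9 = 1190/2187
d_3 = (P=997/2187, Q=1190/2187)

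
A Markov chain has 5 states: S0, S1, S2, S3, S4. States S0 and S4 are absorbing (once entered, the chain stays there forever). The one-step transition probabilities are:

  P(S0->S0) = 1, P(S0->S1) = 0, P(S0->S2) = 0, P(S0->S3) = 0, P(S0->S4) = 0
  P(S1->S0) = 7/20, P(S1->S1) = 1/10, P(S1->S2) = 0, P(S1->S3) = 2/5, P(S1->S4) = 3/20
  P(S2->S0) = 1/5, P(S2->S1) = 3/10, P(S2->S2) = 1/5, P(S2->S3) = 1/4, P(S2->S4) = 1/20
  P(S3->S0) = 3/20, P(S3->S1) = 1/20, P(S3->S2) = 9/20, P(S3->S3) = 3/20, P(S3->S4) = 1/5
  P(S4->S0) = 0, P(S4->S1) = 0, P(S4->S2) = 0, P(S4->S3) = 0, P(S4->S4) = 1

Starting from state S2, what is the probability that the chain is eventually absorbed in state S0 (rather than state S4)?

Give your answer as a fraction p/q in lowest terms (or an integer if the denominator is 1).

Let a_i = P(absorbed in S0 | start in state i).
Boundary conditions: a_S0 = 1, a_S4 = 0.
For each transient state i, a_i = sum_j P(i->j) * a_j:
  a_S1 = 7/20*a_S0 + 1/10*a_S1 + 0*a_S2 + 2/5*a_S3 + 3/20*a_S4
  a_S2 = 1/5*a_S0 + 3/10*a_S1 + 1/5*a_S2 + 1/4*a_S3 + 1/20*a_S4
  a_S3 = 3/20*a_S0 + 1/20*a_S1 + 9/20*a_S2 + 3/20*a_S3 + 1/5*a_S4

Substituting a_S0 = 1 and a_S4 = 0, rearrange to (I - Q) a = r where r[i] = P(i -> S0):
  [9/10, 0, -2/5] . (a_S1, a_S2, a_S3) = 7/20
  [-3/10, 4/5, -1/4] . (a_S1, a_S2, a_S3) = 1/5
  [-1/20, -9/20, 17/20] . (a_S1, a_S2, a_S3) = 3/20

Solving yields:
  a_S1 = 2261/3526
  a_S2 = 2355/3526
  a_S3 = 1001/1763

Starting state is S2, so the absorption probability is a_S2 = 2355/3526.

Answer: 2355/3526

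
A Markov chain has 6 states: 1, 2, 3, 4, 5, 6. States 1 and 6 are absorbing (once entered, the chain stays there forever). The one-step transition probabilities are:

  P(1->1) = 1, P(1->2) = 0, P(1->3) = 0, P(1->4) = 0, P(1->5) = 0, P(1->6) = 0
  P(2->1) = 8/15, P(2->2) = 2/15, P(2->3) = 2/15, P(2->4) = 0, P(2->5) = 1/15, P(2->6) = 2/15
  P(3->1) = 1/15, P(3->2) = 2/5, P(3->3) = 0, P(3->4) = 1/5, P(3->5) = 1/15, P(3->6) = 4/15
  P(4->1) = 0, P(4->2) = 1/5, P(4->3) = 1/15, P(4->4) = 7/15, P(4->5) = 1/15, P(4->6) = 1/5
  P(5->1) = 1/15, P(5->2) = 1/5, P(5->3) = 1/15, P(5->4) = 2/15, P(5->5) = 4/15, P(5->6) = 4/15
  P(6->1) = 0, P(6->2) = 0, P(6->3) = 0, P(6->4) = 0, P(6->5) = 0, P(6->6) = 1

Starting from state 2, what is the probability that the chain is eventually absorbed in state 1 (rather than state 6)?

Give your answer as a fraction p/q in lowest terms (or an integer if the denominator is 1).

Let a_i = P(absorbed in 1 | start in state i).
Boundary conditions: a_1 = 1, a_6 = 0.
For each transient state i, a_i = sum_j P(i->j) * a_j:
  a_2 = 8/15*a_1 + 2/15*a_2 + 2/15*a_3 + 0*a_4 + 1/15*a_5 + 2/15*a_6
  a_3 = 1/15*a_1 + 2/5*a_2 + 0*a_3 + 1/5*a_4 + 1/15*a_5 + 4/15*a_6
  a_4 = 0*a_1 + 1/5*a_2 + 1/15*a_3 + 7/15*a_4 + 1/15*a_5 + 1/5*a_6
  a_5 = 1/15*a_1 + 1/5*a_2 + 1/15*a_3 + 2/15*a_4 + 4/15*a_5 + 4/15*a_6

Substituting a_1 = 1 and a_6 = 0, rearrange to (I - Q) a = r where r[i] = P(i -> 1):
  [13/15, -2/15, 0, -1/15] . (a_2, a_3, a_4, a_5) = 8/15
  [-2/5, 1, -1/5, -1/15] . (a_2, a_3, a_4, a_5) = 1/15
  [-1/5, -1/15, 8/15, -1/15] . (a_2, a_3, a_4, a_5) = 0
  [-1/5, -1/15, -2/15, 11/15] . (a_2, a_3, a_4, a_5) = 1/15

Solving yields:
  a_2 = 10273/14354
  a_3 = 3260/7177
  a_4 = 5377/14354
  a_5 = 5677/14354

Starting state is 2, so the absorption probability is a_2 = 10273/14354.

Answer: 10273/14354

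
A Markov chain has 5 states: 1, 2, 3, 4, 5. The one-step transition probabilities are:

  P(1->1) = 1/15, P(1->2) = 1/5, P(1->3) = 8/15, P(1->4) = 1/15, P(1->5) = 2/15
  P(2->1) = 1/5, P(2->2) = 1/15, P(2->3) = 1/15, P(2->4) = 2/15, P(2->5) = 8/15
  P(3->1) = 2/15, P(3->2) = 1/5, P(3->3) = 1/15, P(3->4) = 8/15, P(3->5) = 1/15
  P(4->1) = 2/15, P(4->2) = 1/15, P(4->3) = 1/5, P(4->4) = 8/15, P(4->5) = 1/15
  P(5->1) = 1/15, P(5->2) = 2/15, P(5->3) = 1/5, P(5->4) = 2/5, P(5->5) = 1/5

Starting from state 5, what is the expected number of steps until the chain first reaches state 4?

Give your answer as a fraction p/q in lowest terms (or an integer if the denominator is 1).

Let h_i = expected steps to first reach 4 from state i.
Boundary: h_4 = 0.
First-step equations for the other states:
  h_1 = 1 + 1/15*h_1 + 1/5*h_2 + 8/15*h_3 + 1/15*h_4 + 2/15*h_5
  h_2 = 1 + 1/5*h_1 + 1/15*h_2 + 1/15*h_3 + 2/15*h_4 + 8/15*h_5
  h_3 = 1 + 2/15*h_1 + 1/5*h_2 + 1/15*h_3 + 8/15*h_4 + 1/15*h_5
  h_5 = 1 + 1/15*h_1 + 2/15*h_2 + 1/5*h_3 + 2/5*h_4 + 1/5*h_5

Substituting h_4 = 0 and rearranging gives the linear system (I - Q) h = 1:
  [14/15, -1/5, -8/15, -2/15] . (h_1, h_2, h_3, h_5) = 1
  [-1/5, 14/15, -1/15, -8/15] . (h_1, h_2, h_3, h_5) = 1
  [-2/15, -1/5, 14/15, -1/15] . (h_1, h_2, h_3, h_5) = 1
  [-1/15, -2/15, -1/5, 4/5] . (h_1, h_2, h_3, h_5) = 1

Solving yields:
  h_1 = 13225/3532
  h_2 = 6485/1766
  h_3 = 9165/3532
  h_5 = 4985/1766

Starting state is 5, so the expected hitting time is h_5 = 4985/1766.

Answer: 4985/1766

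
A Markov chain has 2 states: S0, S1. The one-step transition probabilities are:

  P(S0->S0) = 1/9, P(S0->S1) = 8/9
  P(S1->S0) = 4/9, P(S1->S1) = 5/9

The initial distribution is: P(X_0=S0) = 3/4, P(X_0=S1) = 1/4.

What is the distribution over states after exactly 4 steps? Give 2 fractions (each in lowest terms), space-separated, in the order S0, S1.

Answer: 329/972 643/972

Derivation:
Propagating the distribution step by step (d_{t+1} = d_t * P):
d_0 = (S0=3/4, S1=1/4)
  d_1[S0] = 3/4*1/9 + 1/4*4/9 = 7/36
  d_1[S1] = 3/4*8/9 + 1/4*5/9 = 29/36
d_1 = (S0=7/36, S1=29/36)
  d_2[S0] = 7/36*1/9 + 29/36*4/9 = 41/108
  d_2[S1] = 7/36*8/9 + 29/36*5/9 = 67/108
d_2 = (S0=41/108, S1=67/108)
  d_3[S0] = 41/108*1/9 + 67/108*4/9 = 103/324
  d_3[S1] = 41/108*8/9 + 67/108*5/9 = 221/324
d_3 = (S0=103/324, S1=221/324)
  d_4[S0] = 103/324*1/9 + 221/324*4/9 = 329/972
  d_4[S1] = 103/324*8/9 + 221/324*5/9 = 643/972
d_4 = (S0=329/972, S1=643/972)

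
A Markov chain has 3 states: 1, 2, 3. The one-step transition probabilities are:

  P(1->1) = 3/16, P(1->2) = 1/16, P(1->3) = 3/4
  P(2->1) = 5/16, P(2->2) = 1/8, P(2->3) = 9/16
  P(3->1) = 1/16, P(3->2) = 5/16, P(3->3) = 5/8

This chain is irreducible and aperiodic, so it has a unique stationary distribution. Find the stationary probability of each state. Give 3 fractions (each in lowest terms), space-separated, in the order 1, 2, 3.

The stationary distribution satisfies pi = pi * P, i.e.:
  pi_1 = 3/16*pi_1 + 5/16*pi_2 + 1/16*pi_3
  pi_2 = 1/16*pi_1 + 1/8*pi_2 + 5/16*pi_3
  pi_3 = 3/4*pi_1 + 9/16*pi_2 + 5/8*pi_3
with normalization: pi_1 + pi_2 + pi_3 = 1.

Using the first 2 balance equations plus normalization, the linear system A*pi = b is:
  [-13/16, 5/16, 1/16] . pi = 0
  [1/16, -7/8, 5/16] . pi = 0
  [1, 1, 1] . pi = 1

Solving yields:
  pi_1 = 13/94
  pi_2 = 11/47
  pi_3 = 59/94

Verification (pi * P):
  13/94*3/16 + 11/47*5/16 + 59/94*1/16 = 13/94 = pi_1  (ok)
  13/94*1/16 + 11/47*1/8 + 59/94*5/16 = 11/47 = pi_2  (ok)
  13/94*3/4 + 11/47*9/16 + 59/94*5/8 = 59/94 = pi_3  (ok)

Answer: 13/94 11/47 59/94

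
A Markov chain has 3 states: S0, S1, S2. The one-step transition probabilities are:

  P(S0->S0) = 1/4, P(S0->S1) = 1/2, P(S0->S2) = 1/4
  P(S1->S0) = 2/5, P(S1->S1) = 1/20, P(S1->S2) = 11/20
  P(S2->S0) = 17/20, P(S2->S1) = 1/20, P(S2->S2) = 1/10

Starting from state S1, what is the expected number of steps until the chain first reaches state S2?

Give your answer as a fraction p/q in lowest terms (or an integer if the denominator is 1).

Answer: 92/41

Derivation:
Let h_i = expected steps to first reach S2 from state i.
Boundary: h_S2 = 0.
First-step equations for the other states:
  h_S0 = 1 + 1/4*h_S0 + 1/2*h_S1 + 1/4*h_S2
  h_S1 = 1 + 2/5*h_S0 + 1/20*h_S1 + 11/20*h_S2

Substituting h_S2 = 0 and rearranging gives the linear system (I - Q) h = 1:
  [3/4, -1/2] . (h_S0, h_S1) = 1
  [-2/5, 19/20] . (h_S0, h_S1) = 1

Solving yields:
  h_S0 = 116/41
  h_S1 = 92/41

Starting state is S1, so the expected hitting time is h_S1 = 92/41.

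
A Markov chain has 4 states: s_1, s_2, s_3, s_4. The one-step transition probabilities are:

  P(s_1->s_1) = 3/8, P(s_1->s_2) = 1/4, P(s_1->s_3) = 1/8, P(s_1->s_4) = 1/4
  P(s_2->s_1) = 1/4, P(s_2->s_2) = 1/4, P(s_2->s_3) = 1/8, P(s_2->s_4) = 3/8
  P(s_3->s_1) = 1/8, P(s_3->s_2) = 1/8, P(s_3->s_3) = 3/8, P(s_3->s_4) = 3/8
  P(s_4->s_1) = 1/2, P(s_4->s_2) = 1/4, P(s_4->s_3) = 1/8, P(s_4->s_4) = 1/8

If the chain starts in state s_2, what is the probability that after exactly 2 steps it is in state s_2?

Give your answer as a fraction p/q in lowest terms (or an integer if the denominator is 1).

Answer: 15/64

Derivation:
Computing P^2 by repeated multiplication:
P^1 =
  s_1: [3/8, 1/4, 1/8, 1/4]
  s_2: [1/4, 1/4, 1/8, 3/8]
  s_3: [1/8, 1/8, 3/8, 3/8]
  s_4: [1/2, 1/4, 1/8, 1/8]
P^2 =
  s_1: [11/32, 15/64, 5/32, 17/64]
  s_2: [23/64, 15/64, 5/32, 1/4]
  s_3: [5/16, 13/64, 7/32, 17/64]
  s_4: [21/64, 15/64, 5/32, 9/32]

(P^2)[s_2 -> s_2] = 15/64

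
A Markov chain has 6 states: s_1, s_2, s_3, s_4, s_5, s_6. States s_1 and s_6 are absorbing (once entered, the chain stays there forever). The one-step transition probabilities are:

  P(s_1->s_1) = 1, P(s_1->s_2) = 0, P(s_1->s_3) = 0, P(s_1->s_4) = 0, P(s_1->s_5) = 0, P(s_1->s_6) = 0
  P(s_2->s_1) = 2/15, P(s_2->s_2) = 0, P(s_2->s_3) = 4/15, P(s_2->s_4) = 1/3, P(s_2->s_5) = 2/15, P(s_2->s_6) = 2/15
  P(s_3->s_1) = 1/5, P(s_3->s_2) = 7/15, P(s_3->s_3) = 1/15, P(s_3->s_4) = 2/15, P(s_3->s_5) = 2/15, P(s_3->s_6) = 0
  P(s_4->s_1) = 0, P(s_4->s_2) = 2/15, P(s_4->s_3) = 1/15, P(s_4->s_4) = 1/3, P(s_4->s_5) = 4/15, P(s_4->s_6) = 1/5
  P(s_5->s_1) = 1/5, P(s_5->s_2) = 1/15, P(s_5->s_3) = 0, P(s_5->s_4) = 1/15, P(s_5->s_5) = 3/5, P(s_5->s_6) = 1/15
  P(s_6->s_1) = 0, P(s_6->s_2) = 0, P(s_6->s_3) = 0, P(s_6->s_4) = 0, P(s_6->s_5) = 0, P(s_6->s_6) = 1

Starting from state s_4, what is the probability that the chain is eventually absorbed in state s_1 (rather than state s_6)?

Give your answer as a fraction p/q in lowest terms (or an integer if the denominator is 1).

Answer: 881/2018

Derivation:
Let a_i = P(absorbed in s_1 | start in state i).
Boundary conditions: a_s_1 = 1, a_s_6 = 0.
For each transient state i, a_i = sum_j P(i->j) * a_j:
  a_s_2 = 2/15*a_s_1 + 0*a_s_2 + 4/15*a_s_3 + 1/3*a_s_4 + 2/15*a_s_5 + 2/15*a_s_6
  a_s_3 = 1/5*a_s_1 + 7/15*a_s_2 + 1/15*a_s_3 + 2/15*a_s_4 + 2/15*a_s_5 + 0*a_s_6
  a_s_4 = 0*a_s_1 + 2/15*a_s_2 + 1/15*a_s_3 + 1/3*a_s_4 + 4/15*a_s_5 + 1/5*a_s_6
  a_s_5 = 1/5*a_s_1 + 1/15*a_s_2 + 0*a_s_3 + 1/15*a_s_4 + 3/5*a_s_5 + 1/15*a_s_6

Substituting a_s_1 = 1 and a_s_6 = 0, rearrange to (I - Q) a = r where r[i] = P(i -> s_1):
  [1, -4/15, -1/3, -2/15] . (a_s_2, a_s_3, a_s_4, a_s_5) = 2/15
  [-7/15, 14/15, -2/15, -2/15] . (a_s_2, a_s_3, a_s_4, a_s_5) = 1/5
  [-2/15, -1/15, 2/3, -4/15] . (a_s_2, a_s_3, a_s_4, a_s_5) = 0
  [-1/15, 0, -1/15, 2/5] . (a_s_2, a_s_3, a_s_4, a_s_5) = 1/5

Solving yields:
  a_s_2 = 2171/4036
  a_s_3 = 646/1009
  a_s_4 = 881/2018
  a_s_5 = 5347/8072

Starting state is s_4, so the absorption probability is a_s_4 = 881/2018.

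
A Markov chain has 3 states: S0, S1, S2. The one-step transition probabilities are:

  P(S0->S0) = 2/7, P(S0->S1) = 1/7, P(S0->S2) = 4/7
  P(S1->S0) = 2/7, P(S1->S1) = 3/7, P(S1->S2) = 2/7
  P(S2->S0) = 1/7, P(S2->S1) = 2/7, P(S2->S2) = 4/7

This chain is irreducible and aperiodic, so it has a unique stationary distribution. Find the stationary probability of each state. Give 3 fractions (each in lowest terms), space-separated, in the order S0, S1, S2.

Answer: 8/37 11/37 18/37

Derivation:
The stationary distribution satisfies pi = pi * P, i.e.:
  pi_S0 = 2/7*pi_S0 + 2/7*pi_S1 + 1/7*pi_S2
  pi_S1 = 1/7*pi_S0 + 3/7*pi_S1 + 2/7*pi_S2
  pi_S2 = 4/7*pi_S0 + 2/7*pi_S1 + 4/7*pi_S2
with normalization: pi_S0 + pi_S1 + pi_S2 = 1.

Using the first 2 balance equations plus normalization, the linear system A*pi = b is:
  [-5/7, 2/7, 1/7] . pi = 0
  [1/7, -4/7, 2/7] . pi = 0
  [1, 1, 1] . pi = 1

Solving yields:
  pi_S0 = 8/37
  pi_S1 = 11/37
  pi_S2 = 18/37

Verification (pi * P):
  8/37*2/7 + 11/37*2/7 + 18/37*1/7 = 8/37 = pi_S0  (ok)
  8/37*1/7 + 11/37*3/7 + 18/37*2/7 = 11/37 = pi_S1  (ok)
  8/37*4/7 + 11/37*2/7 + 18/37*4/7 = 18/37 = pi_S2  (ok)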